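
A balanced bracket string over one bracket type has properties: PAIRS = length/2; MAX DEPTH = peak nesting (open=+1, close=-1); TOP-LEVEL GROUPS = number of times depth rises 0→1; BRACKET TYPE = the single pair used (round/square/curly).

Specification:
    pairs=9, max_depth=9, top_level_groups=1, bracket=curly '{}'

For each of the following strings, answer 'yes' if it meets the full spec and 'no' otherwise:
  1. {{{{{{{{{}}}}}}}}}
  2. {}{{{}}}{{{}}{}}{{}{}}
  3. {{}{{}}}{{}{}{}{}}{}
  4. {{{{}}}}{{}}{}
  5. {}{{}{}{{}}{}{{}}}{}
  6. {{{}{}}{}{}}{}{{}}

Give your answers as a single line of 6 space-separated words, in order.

String 1 '{{{{{{{{{}}}}}}}}}': depth seq [1 2 3 4 5 6 7 8 9 8 7 6 5 4 3 2 1 0]
  -> pairs=9 depth=9 groups=1 -> yes
String 2 '{}{{{}}}{{{}}{}}{{}{}}': depth seq [1 0 1 2 3 2 1 0 1 2 3 2 1 2 1 0 1 2 1 2 1 0]
  -> pairs=11 depth=3 groups=4 -> no
String 3 '{{}{{}}}{{}{}{}{}}{}': depth seq [1 2 1 2 3 2 1 0 1 2 1 2 1 2 1 2 1 0 1 0]
  -> pairs=10 depth=3 groups=3 -> no
String 4 '{{{{}}}}{{}}{}': depth seq [1 2 3 4 3 2 1 0 1 2 1 0 1 0]
  -> pairs=7 depth=4 groups=3 -> no
String 5 '{}{{}{}{{}}{}{{}}}{}': depth seq [1 0 1 2 1 2 1 2 3 2 1 2 1 2 3 2 1 0 1 0]
  -> pairs=10 depth=3 groups=3 -> no
String 6 '{{{}{}}{}{}}{}{{}}': depth seq [1 2 3 2 3 2 1 2 1 2 1 0 1 0 1 2 1 0]
  -> pairs=9 depth=3 groups=3 -> no

Answer: yes no no no no no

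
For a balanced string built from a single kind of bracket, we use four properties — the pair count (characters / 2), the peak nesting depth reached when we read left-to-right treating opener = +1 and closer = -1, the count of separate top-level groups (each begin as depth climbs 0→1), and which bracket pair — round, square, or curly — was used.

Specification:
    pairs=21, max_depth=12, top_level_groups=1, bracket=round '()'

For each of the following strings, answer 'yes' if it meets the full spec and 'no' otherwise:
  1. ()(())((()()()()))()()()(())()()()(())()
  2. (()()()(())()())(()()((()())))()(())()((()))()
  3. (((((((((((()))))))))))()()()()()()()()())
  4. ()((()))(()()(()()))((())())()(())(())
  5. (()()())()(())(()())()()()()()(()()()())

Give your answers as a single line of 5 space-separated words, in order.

Answer: no no yes no no

Derivation:
String 1 '()(())((()()()()))()()()(())()()()(())()': depth seq [1 0 1 2 1 0 1 2 3 2 3 2 3 2 3 2 1 0 1 0 1 0 1 0 1 2 1 0 1 0 1 0 1 0 1 2 1 0 1 0]
  -> pairs=20 depth=3 groups=12 -> no
String 2 '(()()()(())()())(()()((()())))()(())()((()))()': depth seq [1 2 1 2 1 2 1 2 3 2 1 2 1 2 1 0 1 2 1 2 1 2 3 4 3 4 3 2 1 0 1 0 1 2 1 0 1 0 1 2 3 2 1 0 1 0]
  -> pairs=23 depth=4 groups=7 -> no
String 3 '(((((((((((()))))))))))()()()()()()()()())': depth seq [1 2 3 4 5 6 7 8 9 10 11 12 11 10 9 8 7 6 5 4 3 2 1 2 1 2 1 2 1 2 1 2 1 2 1 2 1 2 1 2 1 0]
  -> pairs=21 depth=12 groups=1 -> yes
String 4 '()((()))(()()(()()))((())())()(())(())': depth seq [1 0 1 2 3 2 1 0 1 2 1 2 1 2 3 2 3 2 1 0 1 2 3 2 1 2 1 0 1 0 1 2 1 0 1 2 1 0]
  -> pairs=19 depth=3 groups=7 -> no
String 5 '(()()())()(())(()())()()()()()(()()()())': depth seq [1 2 1 2 1 2 1 0 1 0 1 2 1 0 1 2 1 2 1 0 1 0 1 0 1 0 1 0 1 0 1 2 1 2 1 2 1 2 1 0]
  -> pairs=20 depth=2 groups=10 -> no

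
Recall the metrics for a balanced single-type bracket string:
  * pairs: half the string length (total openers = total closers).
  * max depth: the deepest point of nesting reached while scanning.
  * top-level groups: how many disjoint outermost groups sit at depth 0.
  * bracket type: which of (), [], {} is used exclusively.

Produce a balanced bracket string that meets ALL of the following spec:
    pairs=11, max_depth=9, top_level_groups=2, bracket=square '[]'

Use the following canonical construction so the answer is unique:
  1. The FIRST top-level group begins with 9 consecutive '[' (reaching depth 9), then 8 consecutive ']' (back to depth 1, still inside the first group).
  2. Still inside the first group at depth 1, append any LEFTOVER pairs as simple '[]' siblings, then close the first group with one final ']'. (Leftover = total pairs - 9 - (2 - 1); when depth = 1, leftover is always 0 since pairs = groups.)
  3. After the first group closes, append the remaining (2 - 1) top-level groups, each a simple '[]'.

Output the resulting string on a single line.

Answer: [[[[[[[[[]]]]]]]][]][]

Derivation:
Spec: pairs=11 depth=9 groups=2
Leftover pairs = 11 - 9 - (2-1) = 1
First group: deep chain of depth 9 + 1 sibling pairs
Remaining 1 groups: simple '[]' each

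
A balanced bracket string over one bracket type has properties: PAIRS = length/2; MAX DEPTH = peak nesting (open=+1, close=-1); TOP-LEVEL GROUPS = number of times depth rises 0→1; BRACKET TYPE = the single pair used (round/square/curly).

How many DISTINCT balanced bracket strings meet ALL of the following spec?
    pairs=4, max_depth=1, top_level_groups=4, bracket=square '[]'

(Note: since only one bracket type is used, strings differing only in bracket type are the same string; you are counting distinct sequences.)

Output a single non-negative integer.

Spec: pairs=4 depth=1 groups=4
Count(depth <= 1) = 1
Count(depth <= 0) = 0
Count(depth == 1) = 1 - 0 = 1

Answer: 1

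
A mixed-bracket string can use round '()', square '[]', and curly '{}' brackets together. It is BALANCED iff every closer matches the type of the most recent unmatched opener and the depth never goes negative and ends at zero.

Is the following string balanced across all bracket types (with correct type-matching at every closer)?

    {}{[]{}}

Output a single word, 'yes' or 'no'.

Answer: yes

Derivation:
pos 0: push '{'; stack = {
pos 1: '}' matches '{'; pop; stack = (empty)
pos 2: push '{'; stack = {
pos 3: push '['; stack = {[
pos 4: ']' matches '['; pop; stack = {
pos 5: push '{'; stack = {{
pos 6: '}' matches '{'; pop; stack = {
pos 7: '}' matches '{'; pop; stack = (empty)
end: stack empty → VALID
Verdict: properly nested → yes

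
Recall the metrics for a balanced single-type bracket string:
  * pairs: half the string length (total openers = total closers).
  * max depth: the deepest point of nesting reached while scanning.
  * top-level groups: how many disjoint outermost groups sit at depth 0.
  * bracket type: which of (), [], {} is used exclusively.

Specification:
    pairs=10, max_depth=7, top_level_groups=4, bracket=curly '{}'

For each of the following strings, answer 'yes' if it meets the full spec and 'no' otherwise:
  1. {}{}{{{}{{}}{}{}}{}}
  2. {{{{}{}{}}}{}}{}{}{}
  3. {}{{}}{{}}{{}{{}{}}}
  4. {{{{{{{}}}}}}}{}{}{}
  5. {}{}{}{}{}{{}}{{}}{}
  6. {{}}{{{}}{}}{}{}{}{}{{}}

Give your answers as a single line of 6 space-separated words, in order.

Answer: no no no yes no no

Derivation:
String 1 '{}{}{{{}{{}}{}{}}{}}': depth seq [1 0 1 0 1 2 3 2 3 4 3 2 3 2 3 2 1 2 1 0]
  -> pairs=10 depth=4 groups=3 -> no
String 2 '{{{{}{}{}}}{}}{}{}{}': depth seq [1 2 3 4 3 4 3 4 3 2 1 2 1 0 1 0 1 0 1 0]
  -> pairs=10 depth=4 groups=4 -> no
String 3 '{}{{}}{{}}{{}{{}{}}}': depth seq [1 0 1 2 1 0 1 2 1 0 1 2 1 2 3 2 3 2 1 0]
  -> pairs=10 depth=3 groups=4 -> no
String 4 '{{{{{{{}}}}}}}{}{}{}': depth seq [1 2 3 4 5 6 7 6 5 4 3 2 1 0 1 0 1 0 1 0]
  -> pairs=10 depth=7 groups=4 -> yes
String 5 '{}{}{}{}{}{{}}{{}}{}': depth seq [1 0 1 0 1 0 1 0 1 0 1 2 1 0 1 2 1 0 1 0]
  -> pairs=10 depth=2 groups=8 -> no
String 6 '{{}}{{{}}{}}{}{}{}{}{{}}': depth seq [1 2 1 0 1 2 3 2 1 2 1 0 1 0 1 0 1 0 1 0 1 2 1 0]
  -> pairs=12 depth=3 groups=7 -> no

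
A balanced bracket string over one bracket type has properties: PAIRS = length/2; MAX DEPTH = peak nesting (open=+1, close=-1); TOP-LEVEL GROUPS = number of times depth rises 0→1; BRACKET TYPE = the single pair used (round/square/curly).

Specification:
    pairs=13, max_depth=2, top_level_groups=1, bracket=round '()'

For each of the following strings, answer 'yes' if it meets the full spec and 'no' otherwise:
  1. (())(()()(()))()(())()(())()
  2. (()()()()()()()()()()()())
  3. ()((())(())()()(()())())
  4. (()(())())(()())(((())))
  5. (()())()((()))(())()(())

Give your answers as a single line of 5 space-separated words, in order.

Answer: no yes no no no

Derivation:
String 1 '(())(()()(()))()(())()(())()': depth seq [1 2 1 0 1 2 1 2 1 2 3 2 1 0 1 0 1 2 1 0 1 0 1 2 1 0 1 0]
  -> pairs=14 depth=3 groups=7 -> no
String 2 '(()()()()()()()()()()()())': depth seq [1 2 1 2 1 2 1 2 1 2 1 2 1 2 1 2 1 2 1 2 1 2 1 2 1 0]
  -> pairs=13 depth=2 groups=1 -> yes
String 3 '()((())(())()()(()())())': depth seq [1 0 1 2 3 2 1 2 3 2 1 2 1 2 1 2 3 2 3 2 1 2 1 0]
  -> pairs=12 depth=3 groups=2 -> no
String 4 '(()(())())(()())(((())))': depth seq [1 2 1 2 3 2 1 2 1 0 1 2 1 2 1 0 1 2 3 4 3 2 1 0]
  -> pairs=12 depth=4 groups=3 -> no
String 5 '(()())()((()))(())()(())': depth seq [1 2 1 2 1 0 1 0 1 2 3 2 1 0 1 2 1 0 1 0 1 2 1 0]
  -> pairs=12 depth=3 groups=6 -> no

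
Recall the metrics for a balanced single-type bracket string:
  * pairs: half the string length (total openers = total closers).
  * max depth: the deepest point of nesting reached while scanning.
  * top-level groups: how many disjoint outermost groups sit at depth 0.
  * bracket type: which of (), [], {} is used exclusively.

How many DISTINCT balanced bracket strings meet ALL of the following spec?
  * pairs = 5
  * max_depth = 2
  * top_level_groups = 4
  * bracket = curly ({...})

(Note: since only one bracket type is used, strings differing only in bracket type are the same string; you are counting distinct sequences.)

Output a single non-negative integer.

Spec: pairs=5 depth=2 groups=4
Count(depth <= 2) = 4
Count(depth <= 1) = 0
Count(depth == 2) = 4 - 0 = 4

Answer: 4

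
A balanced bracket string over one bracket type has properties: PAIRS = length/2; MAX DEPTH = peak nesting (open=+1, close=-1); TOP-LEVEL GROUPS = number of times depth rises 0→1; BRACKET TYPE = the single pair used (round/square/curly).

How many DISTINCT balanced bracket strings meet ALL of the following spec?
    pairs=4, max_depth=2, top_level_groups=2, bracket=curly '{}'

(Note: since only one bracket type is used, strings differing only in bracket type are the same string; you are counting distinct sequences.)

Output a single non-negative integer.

Answer: 3

Derivation:
Spec: pairs=4 depth=2 groups=2
Count(depth <= 2) = 3
Count(depth <= 1) = 0
Count(depth == 2) = 3 - 0 = 3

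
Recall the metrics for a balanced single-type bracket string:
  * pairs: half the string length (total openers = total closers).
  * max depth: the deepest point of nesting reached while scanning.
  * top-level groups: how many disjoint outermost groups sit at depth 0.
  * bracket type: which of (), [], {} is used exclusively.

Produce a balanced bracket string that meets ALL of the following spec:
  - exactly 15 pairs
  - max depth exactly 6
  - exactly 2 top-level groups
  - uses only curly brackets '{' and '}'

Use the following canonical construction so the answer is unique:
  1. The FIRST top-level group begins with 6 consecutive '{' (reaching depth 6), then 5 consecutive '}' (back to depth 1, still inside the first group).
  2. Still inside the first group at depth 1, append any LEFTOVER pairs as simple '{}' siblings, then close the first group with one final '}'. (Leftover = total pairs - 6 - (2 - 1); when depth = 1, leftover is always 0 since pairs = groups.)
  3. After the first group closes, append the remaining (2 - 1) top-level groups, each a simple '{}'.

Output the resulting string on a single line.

Answer: {{{{{{}}}}}{}{}{}{}{}{}{}{}}{}

Derivation:
Spec: pairs=15 depth=6 groups=2
Leftover pairs = 15 - 6 - (2-1) = 8
First group: deep chain of depth 6 + 8 sibling pairs
Remaining 1 groups: simple '{}' each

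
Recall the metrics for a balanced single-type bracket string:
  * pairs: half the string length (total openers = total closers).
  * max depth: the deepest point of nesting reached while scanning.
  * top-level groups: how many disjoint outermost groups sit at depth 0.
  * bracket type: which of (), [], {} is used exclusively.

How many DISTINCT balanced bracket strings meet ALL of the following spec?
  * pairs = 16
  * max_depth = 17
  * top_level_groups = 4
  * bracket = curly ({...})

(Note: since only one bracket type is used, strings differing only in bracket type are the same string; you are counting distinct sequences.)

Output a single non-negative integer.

Answer: 0

Derivation:
Spec: pairs=16 depth=17 groups=4
Count(depth <= 17) = 4345965
Count(depth <= 16) = 4345965
Count(depth == 17) = 4345965 - 4345965 = 0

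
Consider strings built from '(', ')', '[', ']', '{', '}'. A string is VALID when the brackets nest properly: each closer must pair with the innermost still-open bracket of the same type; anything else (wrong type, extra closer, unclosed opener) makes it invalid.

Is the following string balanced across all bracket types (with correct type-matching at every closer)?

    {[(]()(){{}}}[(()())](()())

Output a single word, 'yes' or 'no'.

Answer: no

Derivation:
pos 0: push '{'; stack = {
pos 1: push '['; stack = {[
pos 2: push '('; stack = {[(
pos 3: saw closer ']' but top of stack is '(' (expected ')') → INVALID
Verdict: type mismatch at position 3: ']' closes '(' → no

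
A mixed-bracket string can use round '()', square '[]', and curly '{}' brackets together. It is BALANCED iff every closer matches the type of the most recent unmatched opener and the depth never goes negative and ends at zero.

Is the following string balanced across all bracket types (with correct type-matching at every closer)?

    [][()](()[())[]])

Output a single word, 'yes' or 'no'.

Answer: no

Derivation:
pos 0: push '['; stack = [
pos 1: ']' matches '['; pop; stack = (empty)
pos 2: push '['; stack = [
pos 3: push '('; stack = [(
pos 4: ')' matches '('; pop; stack = [
pos 5: ']' matches '['; pop; stack = (empty)
pos 6: push '('; stack = (
pos 7: push '('; stack = ((
pos 8: ')' matches '('; pop; stack = (
pos 9: push '['; stack = ([
pos 10: push '('; stack = ([(
pos 11: ')' matches '('; pop; stack = ([
pos 12: saw closer ')' but top of stack is '[' (expected ']') → INVALID
Verdict: type mismatch at position 12: ')' closes '[' → no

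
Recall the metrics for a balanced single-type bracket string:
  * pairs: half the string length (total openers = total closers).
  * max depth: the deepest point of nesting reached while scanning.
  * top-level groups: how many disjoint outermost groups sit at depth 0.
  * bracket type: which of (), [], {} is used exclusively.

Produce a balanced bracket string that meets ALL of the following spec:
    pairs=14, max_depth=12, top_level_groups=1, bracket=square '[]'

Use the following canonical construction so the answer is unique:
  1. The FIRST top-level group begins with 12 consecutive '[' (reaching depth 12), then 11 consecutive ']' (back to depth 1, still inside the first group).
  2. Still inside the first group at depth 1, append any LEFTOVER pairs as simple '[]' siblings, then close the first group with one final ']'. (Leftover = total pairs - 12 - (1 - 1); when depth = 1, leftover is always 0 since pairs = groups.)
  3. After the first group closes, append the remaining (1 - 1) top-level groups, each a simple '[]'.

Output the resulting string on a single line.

Answer: [[[[[[[[[[[[]]]]]]]]]]][][]]

Derivation:
Spec: pairs=14 depth=12 groups=1
Leftover pairs = 14 - 12 - (1-1) = 2
First group: deep chain of depth 12 + 2 sibling pairs
Remaining 0 groups: simple '[]' each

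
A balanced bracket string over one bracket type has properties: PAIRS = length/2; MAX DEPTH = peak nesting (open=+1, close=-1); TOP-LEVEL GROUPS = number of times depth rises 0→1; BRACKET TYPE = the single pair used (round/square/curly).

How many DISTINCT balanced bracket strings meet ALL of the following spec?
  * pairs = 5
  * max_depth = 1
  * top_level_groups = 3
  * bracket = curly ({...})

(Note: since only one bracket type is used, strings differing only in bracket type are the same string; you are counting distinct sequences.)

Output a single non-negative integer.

Spec: pairs=5 depth=1 groups=3
Count(depth <= 1) = 0
Count(depth <= 0) = 0
Count(depth == 1) = 0 - 0 = 0

Answer: 0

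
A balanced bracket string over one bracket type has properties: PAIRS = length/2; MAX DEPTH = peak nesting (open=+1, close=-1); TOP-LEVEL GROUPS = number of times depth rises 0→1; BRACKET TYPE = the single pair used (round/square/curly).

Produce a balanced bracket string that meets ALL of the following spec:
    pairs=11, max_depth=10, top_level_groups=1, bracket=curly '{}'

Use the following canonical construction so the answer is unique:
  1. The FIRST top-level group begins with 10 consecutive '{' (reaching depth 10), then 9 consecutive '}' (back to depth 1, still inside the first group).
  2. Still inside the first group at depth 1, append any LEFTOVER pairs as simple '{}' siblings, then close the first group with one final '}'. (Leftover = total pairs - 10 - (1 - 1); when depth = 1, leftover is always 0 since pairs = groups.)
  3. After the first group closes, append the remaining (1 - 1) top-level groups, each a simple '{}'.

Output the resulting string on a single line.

Spec: pairs=11 depth=10 groups=1
Leftover pairs = 11 - 10 - (1-1) = 1
First group: deep chain of depth 10 + 1 sibling pairs
Remaining 0 groups: simple '{}' each

Answer: {{{{{{{{{{}}}}}}}}}{}}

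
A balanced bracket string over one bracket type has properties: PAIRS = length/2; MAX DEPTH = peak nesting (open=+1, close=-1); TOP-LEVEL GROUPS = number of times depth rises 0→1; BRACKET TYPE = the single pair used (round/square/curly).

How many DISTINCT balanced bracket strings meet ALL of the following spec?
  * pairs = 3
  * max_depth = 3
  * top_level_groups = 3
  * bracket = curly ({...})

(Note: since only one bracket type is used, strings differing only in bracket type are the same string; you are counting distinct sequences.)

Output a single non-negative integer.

Answer: 0

Derivation:
Spec: pairs=3 depth=3 groups=3
Count(depth <= 3) = 1
Count(depth <= 2) = 1
Count(depth == 3) = 1 - 1 = 0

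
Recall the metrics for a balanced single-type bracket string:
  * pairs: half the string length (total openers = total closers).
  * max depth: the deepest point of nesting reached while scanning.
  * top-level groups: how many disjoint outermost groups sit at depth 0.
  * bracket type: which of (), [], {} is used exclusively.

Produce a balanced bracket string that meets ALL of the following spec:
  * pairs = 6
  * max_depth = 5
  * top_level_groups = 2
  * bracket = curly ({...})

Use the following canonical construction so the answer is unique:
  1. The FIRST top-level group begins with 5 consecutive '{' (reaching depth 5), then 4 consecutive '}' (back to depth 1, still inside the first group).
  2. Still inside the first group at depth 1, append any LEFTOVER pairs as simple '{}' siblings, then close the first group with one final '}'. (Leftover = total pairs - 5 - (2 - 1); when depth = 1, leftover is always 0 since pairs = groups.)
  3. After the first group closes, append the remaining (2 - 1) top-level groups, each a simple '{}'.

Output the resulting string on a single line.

Spec: pairs=6 depth=5 groups=2
Leftover pairs = 6 - 5 - (2-1) = 0
First group: deep chain of depth 5 + 0 sibling pairs
Remaining 1 groups: simple '{}' each

Answer: {{{{{}}}}}{}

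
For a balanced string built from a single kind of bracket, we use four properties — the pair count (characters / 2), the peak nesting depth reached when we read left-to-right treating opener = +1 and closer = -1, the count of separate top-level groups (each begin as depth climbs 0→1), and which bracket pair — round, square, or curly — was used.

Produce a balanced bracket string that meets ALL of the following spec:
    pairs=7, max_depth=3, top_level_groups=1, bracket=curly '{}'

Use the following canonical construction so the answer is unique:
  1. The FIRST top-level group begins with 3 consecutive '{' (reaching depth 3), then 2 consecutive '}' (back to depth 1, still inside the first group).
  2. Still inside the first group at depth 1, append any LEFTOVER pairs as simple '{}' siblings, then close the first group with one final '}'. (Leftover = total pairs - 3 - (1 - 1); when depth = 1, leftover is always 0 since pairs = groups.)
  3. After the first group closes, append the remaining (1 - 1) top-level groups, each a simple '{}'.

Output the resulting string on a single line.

Answer: {{{}}{}{}{}{}}

Derivation:
Spec: pairs=7 depth=3 groups=1
Leftover pairs = 7 - 3 - (1-1) = 4
First group: deep chain of depth 3 + 4 sibling pairs
Remaining 0 groups: simple '{}' each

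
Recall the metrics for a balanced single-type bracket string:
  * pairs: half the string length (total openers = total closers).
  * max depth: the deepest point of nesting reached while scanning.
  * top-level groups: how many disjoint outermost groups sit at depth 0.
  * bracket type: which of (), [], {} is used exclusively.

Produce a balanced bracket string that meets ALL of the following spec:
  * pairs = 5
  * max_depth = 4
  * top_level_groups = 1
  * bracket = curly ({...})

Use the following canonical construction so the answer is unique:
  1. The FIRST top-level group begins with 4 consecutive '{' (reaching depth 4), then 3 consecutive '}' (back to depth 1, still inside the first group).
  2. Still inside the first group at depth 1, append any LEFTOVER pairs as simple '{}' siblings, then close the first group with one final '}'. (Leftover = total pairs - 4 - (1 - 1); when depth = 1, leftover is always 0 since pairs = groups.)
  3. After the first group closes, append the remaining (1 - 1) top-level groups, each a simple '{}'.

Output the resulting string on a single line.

Spec: pairs=5 depth=4 groups=1
Leftover pairs = 5 - 4 - (1-1) = 1
First group: deep chain of depth 4 + 1 sibling pairs
Remaining 0 groups: simple '{}' each

Answer: {{{{}}}{}}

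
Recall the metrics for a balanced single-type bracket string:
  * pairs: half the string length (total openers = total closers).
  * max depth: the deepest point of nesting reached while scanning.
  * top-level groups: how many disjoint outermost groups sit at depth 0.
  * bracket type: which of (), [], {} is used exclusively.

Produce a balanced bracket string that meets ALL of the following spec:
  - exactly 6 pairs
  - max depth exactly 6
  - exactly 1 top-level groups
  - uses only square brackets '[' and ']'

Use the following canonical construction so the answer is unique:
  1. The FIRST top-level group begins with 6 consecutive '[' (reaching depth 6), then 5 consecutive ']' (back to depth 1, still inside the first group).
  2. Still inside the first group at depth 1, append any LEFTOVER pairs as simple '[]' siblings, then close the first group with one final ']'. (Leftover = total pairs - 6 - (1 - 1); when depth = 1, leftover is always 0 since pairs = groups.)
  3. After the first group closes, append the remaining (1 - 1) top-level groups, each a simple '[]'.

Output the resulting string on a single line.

Answer: [[[[[[]]]]]]

Derivation:
Spec: pairs=6 depth=6 groups=1
Leftover pairs = 6 - 6 - (1-1) = 0
First group: deep chain of depth 6 + 0 sibling pairs
Remaining 0 groups: simple '[]' each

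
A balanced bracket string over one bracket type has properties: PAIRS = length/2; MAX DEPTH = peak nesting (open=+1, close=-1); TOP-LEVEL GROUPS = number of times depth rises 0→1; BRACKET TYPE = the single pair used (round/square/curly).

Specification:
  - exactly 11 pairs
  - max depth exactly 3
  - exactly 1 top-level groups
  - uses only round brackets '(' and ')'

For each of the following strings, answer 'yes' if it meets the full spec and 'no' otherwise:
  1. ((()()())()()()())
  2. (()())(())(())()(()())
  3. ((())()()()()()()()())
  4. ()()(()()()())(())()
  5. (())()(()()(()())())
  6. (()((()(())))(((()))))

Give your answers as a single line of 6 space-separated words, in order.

Answer: no no yes no no no

Derivation:
String 1 '((()()())()()()())': depth seq [1 2 3 2 3 2 3 2 1 2 1 2 1 2 1 2 1 0]
  -> pairs=9 depth=3 groups=1 -> no
String 2 '(()())(())(())()(()())': depth seq [1 2 1 2 1 0 1 2 1 0 1 2 1 0 1 0 1 2 1 2 1 0]
  -> pairs=11 depth=2 groups=5 -> no
String 3 '((())()()()()()()()())': depth seq [1 2 3 2 1 2 1 2 1 2 1 2 1 2 1 2 1 2 1 2 1 0]
  -> pairs=11 depth=3 groups=1 -> yes
String 4 '()()(()()()())(())()': depth seq [1 0 1 0 1 2 1 2 1 2 1 2 1 0 1 2 1 0 1 0]
  -> pairs=10 depth=2 groups=5 -> no
String 5 '(())()(()()(()())())': depth seq [1 2 1 0 1 0 1 2 1 2 1 2 3 2 3 2 1 2 1 0]
  -> pairs=10 depth=3 groups=3 -> no
String 6 '(()((()(())))(((()))))': depth seq [1 2 1 2 3 4 3 4 5 4 3 2 1 2 3 4 5 4 3 2 1 0]
  -> pairs=11 depth=5 groups=1 -> no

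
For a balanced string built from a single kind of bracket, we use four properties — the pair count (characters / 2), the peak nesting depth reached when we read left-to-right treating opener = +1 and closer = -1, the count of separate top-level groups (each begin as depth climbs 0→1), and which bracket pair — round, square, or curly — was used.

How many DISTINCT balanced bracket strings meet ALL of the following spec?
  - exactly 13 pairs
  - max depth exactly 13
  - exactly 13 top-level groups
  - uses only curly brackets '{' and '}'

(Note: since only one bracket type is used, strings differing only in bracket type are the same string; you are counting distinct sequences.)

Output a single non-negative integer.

Spec: pairs=13 depth=13 groups=13
Count(depth <= 13) = 1
Count(depth <= 12) = 1
Count(depth == 13) = 1 - 1 = 0

Answer: 0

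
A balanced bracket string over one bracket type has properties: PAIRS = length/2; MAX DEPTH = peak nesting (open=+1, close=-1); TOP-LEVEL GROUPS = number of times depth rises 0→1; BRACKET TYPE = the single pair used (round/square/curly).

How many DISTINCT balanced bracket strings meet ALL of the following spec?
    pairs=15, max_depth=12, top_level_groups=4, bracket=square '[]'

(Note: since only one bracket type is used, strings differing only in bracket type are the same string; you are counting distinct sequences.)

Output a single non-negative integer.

Answer: 4

Derivation:
Spec: pairs=15 depth=12 groups=4
Count(depth <= 12) = 1188640
Count(depth <= 11) = 1188636
Count(depth == 12) = 1188640 - 1188636 = 4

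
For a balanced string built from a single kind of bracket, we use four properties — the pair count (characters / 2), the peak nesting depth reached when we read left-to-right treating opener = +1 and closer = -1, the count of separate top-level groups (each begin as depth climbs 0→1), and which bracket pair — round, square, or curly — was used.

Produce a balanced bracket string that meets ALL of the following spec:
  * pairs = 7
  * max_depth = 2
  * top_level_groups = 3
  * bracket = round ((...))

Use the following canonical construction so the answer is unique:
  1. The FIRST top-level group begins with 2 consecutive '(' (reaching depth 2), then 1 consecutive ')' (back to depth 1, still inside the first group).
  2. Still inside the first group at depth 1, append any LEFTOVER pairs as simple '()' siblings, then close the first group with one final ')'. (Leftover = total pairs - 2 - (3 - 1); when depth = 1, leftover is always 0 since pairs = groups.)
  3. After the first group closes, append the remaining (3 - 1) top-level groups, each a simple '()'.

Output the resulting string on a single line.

Answer: (()()()())()()

Derivation:
Spec: pairs=7 depth=2 groups=3
Leftover pairs = 7 - 2 - (3-1) = 3
First group: deep chain of depth 2 + 3 sibling pairs
Remaining 2 groups: simple '()' each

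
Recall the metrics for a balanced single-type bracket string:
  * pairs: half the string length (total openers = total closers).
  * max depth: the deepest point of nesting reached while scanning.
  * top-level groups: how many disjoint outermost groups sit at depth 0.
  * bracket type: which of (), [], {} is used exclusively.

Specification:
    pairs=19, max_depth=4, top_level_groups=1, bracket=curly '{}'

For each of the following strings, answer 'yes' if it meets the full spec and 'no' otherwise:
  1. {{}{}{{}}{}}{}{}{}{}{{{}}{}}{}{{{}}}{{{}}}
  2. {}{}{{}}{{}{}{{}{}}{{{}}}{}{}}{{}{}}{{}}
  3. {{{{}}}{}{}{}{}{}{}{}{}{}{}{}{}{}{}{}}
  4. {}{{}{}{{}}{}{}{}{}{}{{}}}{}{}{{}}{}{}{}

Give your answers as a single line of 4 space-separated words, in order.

String 1 '{{}{}{{}}{}}{}{}{}{}{{{}}{}}{}{{{}}}{{{}}}': depth seq [1 2 1 2 1 2 3 2 1 2 1 0 1 0 1 0 1 0 1 0 1 2 3 2 1 2 1 0 1 0 1 2 3 2 1 0 1 2 3 2 1 0]
  -> pairs=21 depth=3 groups=9 -> no
String 2 '{}{}{{}}{{}{}{{}{}}{{{}}}{}{}}{{}{}}{{}}': depth seq [1 0 1 0 1 2 1 0 1 2 1 2 1 2 3 2 3 2 1 2 3 4 3 2 1 2 1 2 1 0 1 2 1 2 1 0 1 2 1 0]
  -> pairs=20 depth=4 groups=6 -> no
String 3 '{{{{}}}{}{}{}{}{}{}{}{}{}{}{}{}{}{}{}}': depth seq [1 2 3 4 3 2 1 2 1 2 1 2 1 2 1 2 1 2 1 2 1 2 1 2 1 2 1 2 1 2 1 2 1 2 1 2 1 0]
  -> pairs=19 depth=4 groups=1 -> yes
String 4 '{}{{}{}{{}}{}{}{}{}{}{{}}}{}{}{{}}{}{}{}': depth seq [1 0 1 2 1 2 1 2 3 2 1 2 1 2 1 2 1 2 1 2 1 2 3 2 1 0 1 0 1 0 1 2 1 0 1 0 1 0 1 0]
  -> pairs=20 depth=3 groups=8 -> no

Answer: no no yes no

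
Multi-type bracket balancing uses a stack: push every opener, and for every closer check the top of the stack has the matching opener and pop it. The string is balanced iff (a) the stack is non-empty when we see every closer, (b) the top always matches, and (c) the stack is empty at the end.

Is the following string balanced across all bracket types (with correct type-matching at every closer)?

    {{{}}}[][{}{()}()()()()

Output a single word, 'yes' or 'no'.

pos 0: push '{'; stack = {
pos 1: push '{'; stack = {{
pos 2: push '{'; stack = {{{
pos 3: '}' matches '{'; pop; stack = {{
pos 4: '}' matches '{'; pop; stack = {
pos 5: '}' matches '{'; pop; stack = (empty)
pos 6: push '['; stack = [
pos 7: ']' matches '['; pop; stack = (empty)
pos 8: push '['; stack = [
pos 9: push '{'; stack = [{
pos 10: '}' matches '{'; pop; stack = [
pos 11: push '{'; stack = [{
pos 12: push '('; stack = [{(
pos 13: ')' matches '('; pop; stack = [{
pos 14: '}' matches '{'; pop; stack = [
pos 15: push '('; stack = [(
pos 16: ')' matches '('; pop; stack = [
pos 17: push '('; stack = [(
pos 18: ')' matches '('; pop; stack = [
pos 19: push '('; stack = [(
pos 20: ')' matches '('; pop; stack = [
pos 21: push '('; stack = [(
pos 22: ')' matches '('; pop; stack = [
end: stack still non-empty ([) → INVALID
Verdict: unclosed openers at end: [ → no

Answer: no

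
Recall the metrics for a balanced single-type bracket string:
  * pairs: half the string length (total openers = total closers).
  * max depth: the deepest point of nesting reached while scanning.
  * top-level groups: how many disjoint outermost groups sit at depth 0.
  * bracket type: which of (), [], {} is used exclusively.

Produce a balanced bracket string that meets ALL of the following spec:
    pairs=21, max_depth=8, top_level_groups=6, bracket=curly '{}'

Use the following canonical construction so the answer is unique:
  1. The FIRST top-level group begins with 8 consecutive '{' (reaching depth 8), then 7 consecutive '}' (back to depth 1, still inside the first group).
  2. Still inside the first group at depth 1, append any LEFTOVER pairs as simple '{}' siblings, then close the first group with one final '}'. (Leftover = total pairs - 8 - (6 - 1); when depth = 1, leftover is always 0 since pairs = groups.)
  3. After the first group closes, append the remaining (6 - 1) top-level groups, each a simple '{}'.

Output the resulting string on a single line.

Spec: pairs=21 depth=8 groups=6
Leftover pairs = 21 - 8 - (6-1) = 8
First group: deep chain of depth 8 + 8 sibling pairs
Remaining 5 groups: simple '{}' each

Answer: {{{{{{{{}}}}}}}{}{}{}{}{}{}{}{}}{}{}{}{}{}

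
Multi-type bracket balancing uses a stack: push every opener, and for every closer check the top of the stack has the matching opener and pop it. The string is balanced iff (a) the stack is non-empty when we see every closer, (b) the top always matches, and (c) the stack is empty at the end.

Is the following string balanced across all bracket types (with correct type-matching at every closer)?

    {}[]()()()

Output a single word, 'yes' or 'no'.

Answer: yes

Derivation:
pos 0: push '{'; stack = {
pos 1: '}' matches '{'; pop; stack = (empty)
pos 2: push '['; stack = [
pos 3: ']' matches '['; pop; stack = (empty)
pos 4: push '('; stack = (
pos 5: ')' matches '('; pop; stack = (empty)
pos 6: push '('; stack = (
pos 7: ')' matches '('; pop; stack = (empty)
pos 8: push '('; stack = (
pos 9: ')' matches '('; pop; stack = (empty)
end: stack empty → VALID
Verdict: properly nested → yes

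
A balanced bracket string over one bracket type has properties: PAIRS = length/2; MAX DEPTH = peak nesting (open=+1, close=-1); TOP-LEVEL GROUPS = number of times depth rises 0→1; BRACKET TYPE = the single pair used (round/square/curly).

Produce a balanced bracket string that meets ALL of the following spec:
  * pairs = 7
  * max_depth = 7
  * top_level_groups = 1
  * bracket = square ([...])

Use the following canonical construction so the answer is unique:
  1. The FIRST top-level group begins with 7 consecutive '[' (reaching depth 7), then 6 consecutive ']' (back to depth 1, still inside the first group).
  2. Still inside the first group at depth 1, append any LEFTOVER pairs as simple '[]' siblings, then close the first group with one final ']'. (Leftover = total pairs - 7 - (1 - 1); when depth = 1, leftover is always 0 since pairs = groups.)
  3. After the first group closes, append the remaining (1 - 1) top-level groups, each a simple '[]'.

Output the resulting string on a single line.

Answer: [[[[[[[]]]]]]]

Derivation:
Spec: pairs=7 depth=7 groups=1
Leftover pairs = 7 - 7 - (1-1) = 0
First group: deep chain of depth 7 + 0 sibling pairs
Remaining 0 groups: simple '[]' each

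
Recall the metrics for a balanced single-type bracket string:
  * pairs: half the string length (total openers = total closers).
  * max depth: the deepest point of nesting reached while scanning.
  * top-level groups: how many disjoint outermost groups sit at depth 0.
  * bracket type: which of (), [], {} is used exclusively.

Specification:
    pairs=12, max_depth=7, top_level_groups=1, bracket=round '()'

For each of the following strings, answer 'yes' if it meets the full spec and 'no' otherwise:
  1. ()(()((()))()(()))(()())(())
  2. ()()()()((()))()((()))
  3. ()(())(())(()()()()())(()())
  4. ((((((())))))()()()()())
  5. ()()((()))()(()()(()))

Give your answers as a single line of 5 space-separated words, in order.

Answer: no no no yes no

Derivation:
String 1 '()(()((()))()(()))(()())(())': depth seq [1 0 1 2 1 2 3 4 3 2 1 2 1 2 3 2 1 0 1 2 1 2 1 0 1 2 1 0]
  -> pairs=14 depth=4 groups=4 -> no
String 2 '()()()()((()))()((()))': depth seq [1 0 1 0 1 0 1 0 1 2 3 2 1 0 1 0 1 2 3 2 1 0]
  -> pairs=11 depth=3 groups=7 -> no
String 3 '()(())(())(()()()()())(()())': depth seq [1 0 1 2 1 0 1 2 1 0 1 2 1 2 1 2 1 2 1 2 1 0 1 2 1 2 1 0]
  -> pairs=14 depth=2 groups=5 -> no
String 4 '((((((())))))()()()()())': depth seq [1 2 3 4 5 6 7 6 5 4 3 2 1 2 1 2 1 2 1 2 1 2 1 0]
  -> pairs=12 depth=7 groups=1 -> yes
String 5 '()()((()))()(()()(()))': depth seq [1 0 1 0 1 2 3 2 1 0 1 0 1 2 1 2 1 2 3 2 1 0]
  -> pairs=11 depth=3 groups=5 -> no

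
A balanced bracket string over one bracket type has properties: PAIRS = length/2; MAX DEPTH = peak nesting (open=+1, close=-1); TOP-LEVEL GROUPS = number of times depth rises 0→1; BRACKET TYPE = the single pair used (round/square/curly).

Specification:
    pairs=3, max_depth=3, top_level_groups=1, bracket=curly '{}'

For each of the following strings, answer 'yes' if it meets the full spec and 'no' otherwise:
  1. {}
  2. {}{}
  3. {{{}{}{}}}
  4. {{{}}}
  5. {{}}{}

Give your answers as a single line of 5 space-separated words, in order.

String 1 '{}': depth seq [1 0]
  -> pairs=1 depth=1 groups=1 -> no
String 2 '{}{}': depth seq [1 0 1 0]
  -> pairs=2 depth=1 groups=2 -> no
String 3 '{{{}{}{}}}': depth seq [1 2 3 2 3 2 3 2 1 0]
  -> pairs=5 depth=3 groups=1 -> no
String 4 '{{{}}}': depth seq [1 2 3 2 1 0]
  -> pairs=3 depth=3 groups=1 -> yes
String 5 '{{}}{}': depth seq [1 2 1 0 1 0]
  -> pairs=3 depth=2 groups=2 -> no

Answer: no no no yes no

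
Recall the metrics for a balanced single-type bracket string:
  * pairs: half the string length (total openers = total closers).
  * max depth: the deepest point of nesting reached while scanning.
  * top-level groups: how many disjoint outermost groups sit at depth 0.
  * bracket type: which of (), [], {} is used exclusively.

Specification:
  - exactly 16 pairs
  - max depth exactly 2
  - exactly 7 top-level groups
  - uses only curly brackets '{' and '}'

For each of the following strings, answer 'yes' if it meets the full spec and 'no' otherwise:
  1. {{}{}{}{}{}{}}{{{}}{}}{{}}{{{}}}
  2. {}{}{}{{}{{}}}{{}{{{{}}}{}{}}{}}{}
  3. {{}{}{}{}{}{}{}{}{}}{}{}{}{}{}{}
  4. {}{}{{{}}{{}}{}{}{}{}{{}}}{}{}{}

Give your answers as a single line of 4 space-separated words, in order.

Answer: no no yes no

Derivation:
String 1 '{{}{}{}{}{}{}}{{{}}{}}{{}}{{{}}}': depth seq [1 2 1 2 1 2 1 2 1 2 1 2 1 0 1 2 3 2 1 2 1 0 1 2 1 0 1 2 3 2 1 0]
  -> pairs=16 depth=3 groups=4 -> no
String 2 '{}{}{}{{}{{}}}{{}{{{{}}}{}{}}{}}{}': depth seq [1 0 1 0 1 0 1 2 1 2 3 2 1 0 1 2 1 2 3 4 5 4 3 2 3 2 3 2 1 2 1 0 1 0]
  -> pairs=17 depth=5 groups=6 -> no
String 3 '{{}{}{}{}{}{}{}{}{}}{}{}{}{}{}{}': depth seq [1 2 1 2 1 2 1 2 1 2 1 2 1 2 1 2 1 2 1 0 1 0 1 0 1 0 1 0 1 0 1 0]
  -> pairs=16 depth=2 groups=7 -> yes
String 4 '{}{}{{{}}{{}}{}{}{}{}{{}}}{}{}{}': depth seq [1 0 1 0 1 2 3 2 1 2 3 2 1 2 1 2 1 2 1 2 1 2 3 2 1 0 1 0 1 0 1 0]
  -> pairs=16 depth=3 groups=6 -> no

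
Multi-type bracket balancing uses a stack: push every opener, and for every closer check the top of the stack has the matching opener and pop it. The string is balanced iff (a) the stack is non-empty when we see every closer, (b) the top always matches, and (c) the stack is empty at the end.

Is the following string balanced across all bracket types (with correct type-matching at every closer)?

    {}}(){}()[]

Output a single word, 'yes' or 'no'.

Answer: no

Derivation:
pos 0: push '{'; stack = {
pos 1: '}' matches '{'; pop; stack = (empty)
pos 2: saw closer '}' but stack is empty → INVALID
Verdict: unmatched closer '}' at position 2 → no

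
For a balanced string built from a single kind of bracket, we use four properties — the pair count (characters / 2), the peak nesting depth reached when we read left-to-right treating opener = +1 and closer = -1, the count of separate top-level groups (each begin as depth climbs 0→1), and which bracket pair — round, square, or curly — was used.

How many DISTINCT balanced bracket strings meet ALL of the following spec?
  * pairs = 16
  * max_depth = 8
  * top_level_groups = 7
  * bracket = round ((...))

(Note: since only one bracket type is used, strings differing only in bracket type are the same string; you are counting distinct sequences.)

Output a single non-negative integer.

Answer: 1449

Derivation:
Spec: pairs=16 depth=8 groups=7
Count(depth <= 8) = 571879
Count(depth <= 7) = 570430
Count(depth == 8) = 571879 - 570430 = 1449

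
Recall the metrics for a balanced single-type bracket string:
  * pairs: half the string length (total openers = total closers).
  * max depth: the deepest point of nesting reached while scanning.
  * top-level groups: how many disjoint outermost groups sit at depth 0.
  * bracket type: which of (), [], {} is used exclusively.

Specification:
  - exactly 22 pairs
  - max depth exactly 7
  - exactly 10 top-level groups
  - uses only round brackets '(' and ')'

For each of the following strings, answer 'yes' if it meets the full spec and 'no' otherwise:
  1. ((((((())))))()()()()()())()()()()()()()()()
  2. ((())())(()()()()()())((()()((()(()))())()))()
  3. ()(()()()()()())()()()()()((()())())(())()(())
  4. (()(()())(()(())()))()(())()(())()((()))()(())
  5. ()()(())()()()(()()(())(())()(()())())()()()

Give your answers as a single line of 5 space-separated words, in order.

Answer: yes no no no no

Derivation:
String 1 '((((((())))))()()()()()())()()()()()()()()()': depth seq [1 2 3 4 5 6 7 6 5 4 3 2 1 2 1 2 1 2 1 2 1 2 1 2 1 0 1 0 1 0 1 0 1 0 1 0 1 0 1 0 1 0 1 0]
  -> pairs=22 depth=7 groups=10 -> yes
String 2 '((())())(()()()()()())((()()((()(()))())()))()': depth seq [1 2 3 2 1 2 1 0 1 2 1 2 1 2 1 2 1 2 1 2 1 0 1 2 3 2 3 2 3 4 5 4 5 6 5 4 3 4 3 2 3 2 1 0 1 0]
  -> pairs=23 depth=6 groups=4 -> no
String 3 '()(()()()()()())()()()()()((()())())(())()(())': depth seq [1 0 1 2 1 2 1 2 1 2 1 2 1 2 1 0 1 0 1 0 1 0 1 0 1 0 1 2 3 2 3 2 1 2 1 0 1 2 1 0 1 0 1 2 1 0]
  -> pairs=23 depth=3 groups=11 -> no
String 4 '(()(()())(()(())()))()(())()(())()((()))()(())': depth seq [1 2 1 2 3 2 3 2 1 2 3 2 3 4 3 2 3 2 1 0 1 0 1 2 1 0 1 0 1 2 1 0 1 0 1 2 3 2 1 0 1 0 1 2 1 0]
  -> pairs=23 depth=4 groups=9 -> no
String 5 '()()(())()()()(()()(())(())()(()())())()()()': depth seq [1 0 1 0 1 2 1 0 1 0 1 0 1 0 1 2 1 2 1 2 3 2 1 2 3 2 1 2 1 2 3 2 3 2 1 2 1 0 1 0 1 0 1 0]
  -> pairs=22 depth=3 groups=10 -> no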